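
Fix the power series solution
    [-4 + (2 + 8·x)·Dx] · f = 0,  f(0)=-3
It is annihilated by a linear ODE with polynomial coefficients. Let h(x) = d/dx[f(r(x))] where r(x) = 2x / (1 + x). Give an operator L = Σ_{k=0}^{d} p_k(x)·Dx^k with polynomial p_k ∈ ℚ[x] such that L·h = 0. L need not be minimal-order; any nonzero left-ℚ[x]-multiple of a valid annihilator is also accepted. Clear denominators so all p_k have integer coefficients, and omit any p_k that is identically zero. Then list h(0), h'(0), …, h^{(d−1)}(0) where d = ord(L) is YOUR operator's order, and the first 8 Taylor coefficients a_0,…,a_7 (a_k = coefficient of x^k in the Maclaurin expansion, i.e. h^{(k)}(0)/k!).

f: a_k = -3, -6, 6, -12, 30, -84, 252, -792, …
Substitute x→r, Dx→(1/r')Dx; clear ⇒ L₀.
h₀' ⇒ L via d/dx closure of L₀.
L = (-6 - 18·x) + (-1 - 10·x - 9·x^2)·Dx  (order 1).
h: a_k = -12, 72, -468, 3408, -26460, 212760, -1747620, 14562720, …
ICs: h(0) = -12.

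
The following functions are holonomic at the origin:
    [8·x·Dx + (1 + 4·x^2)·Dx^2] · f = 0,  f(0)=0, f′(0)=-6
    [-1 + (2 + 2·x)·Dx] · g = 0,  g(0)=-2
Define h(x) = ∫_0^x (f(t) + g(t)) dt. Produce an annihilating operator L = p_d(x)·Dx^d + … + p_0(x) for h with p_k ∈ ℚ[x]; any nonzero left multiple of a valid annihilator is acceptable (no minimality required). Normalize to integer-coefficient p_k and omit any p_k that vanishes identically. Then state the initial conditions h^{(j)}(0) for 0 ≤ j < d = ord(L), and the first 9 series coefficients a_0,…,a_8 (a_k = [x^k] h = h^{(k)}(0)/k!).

f: a_k = 0, -6, 0, 8, 0, -96/5, 0, 384/7, 0, …
g: a_k = -2, -1, 1/4, -1/8, 5/64, -7/128, 21/512, -33/1024, 429/16384, …
h₀=f+g: left-lcm gives L₀, ord ≤ 3.
h=∫₀ˣh₀: take L = L₀·Dx.
L = (-16 - 40·x + 192·x^2 + 96·x^3)·Dx^2 + (-35 - 64·x + 328·x^2 + 768·x^3 + 336·x^4)·Dx^3 + (-2 + 30·x + 48·x^2 + 144·x^3 + 224·x^4 + 96·x^5)·Dx^4  (order 4).
h: a_k = 0, -2, -7/2, 1/12, 63/32, 1/64, -12323/3840, 3/512, 392985/57344, …
ICs: h(0) = 0, h′(0) = -2, h′′(0) = -7, h′′′(0) = 1/2.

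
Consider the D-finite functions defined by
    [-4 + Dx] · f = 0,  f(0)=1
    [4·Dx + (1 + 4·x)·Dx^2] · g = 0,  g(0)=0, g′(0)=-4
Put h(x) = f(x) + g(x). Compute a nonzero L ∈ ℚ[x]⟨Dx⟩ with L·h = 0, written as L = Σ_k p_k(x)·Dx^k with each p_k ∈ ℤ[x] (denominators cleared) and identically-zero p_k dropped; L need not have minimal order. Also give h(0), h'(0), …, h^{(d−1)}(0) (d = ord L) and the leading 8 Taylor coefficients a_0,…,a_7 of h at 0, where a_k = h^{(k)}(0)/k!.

L = (-24 - 32·x)·Dx + (2 - 16·x - 32·x^2)·Dx^2 + (1 + 6·x + 8·x^2)·Dx^3  (order 3).
h: a_k = 1, 0, 16, -32/3, 224/3, -2944/15, 30976/45, -736256/315, …
ICs: h(0) = 1, h′(0) = 0, h′′(0) = 32.

f: a_k = 1, 4, 8, 32/3, 32/3, 128/15, 256/45, 1024/315, …
g: a_k = 0, -4, 8, -64/3, 64, -1024/5, 2048/3, -16384/7, …
f+g: L₀ = lclm(L_f,L_g), ord ≤ 1+2.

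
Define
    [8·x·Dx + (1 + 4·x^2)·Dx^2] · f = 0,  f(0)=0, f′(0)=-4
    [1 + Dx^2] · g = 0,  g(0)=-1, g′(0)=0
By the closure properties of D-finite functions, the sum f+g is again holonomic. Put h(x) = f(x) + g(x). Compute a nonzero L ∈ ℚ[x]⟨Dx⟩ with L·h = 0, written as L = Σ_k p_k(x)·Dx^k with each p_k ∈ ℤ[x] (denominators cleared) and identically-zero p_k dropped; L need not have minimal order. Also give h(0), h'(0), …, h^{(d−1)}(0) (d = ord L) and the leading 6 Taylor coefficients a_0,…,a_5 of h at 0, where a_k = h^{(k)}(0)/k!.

f: a_k = 0, -4, 0, 16/3, 0, -64/5, …
g: a_k = -1, 0, 1/2, 0, -1/24, 0, …
L₀ := lclm(L_f,L_g); ord L₀ ≤ 2+2.
L = (-376·x + 1600·x^3 + 128·x^5)·Dx + (-7 + 76·x^2 + 432·x^4 + 64·x^6)·Dx^2 + (-376·x + 1600·x^3 + 128·x^5)·Dx^3 + (-7 + 76·x^2 + 432·x^4 + 64·x^6)·Dx^4  (order 4).
h: a_k = -1, -4, 1/2, 16/3, -1/24, -64/5, …
ICs: h(0) = -1, h′(0) = -4, h′′(0) = 1, h′′′(0) = 32.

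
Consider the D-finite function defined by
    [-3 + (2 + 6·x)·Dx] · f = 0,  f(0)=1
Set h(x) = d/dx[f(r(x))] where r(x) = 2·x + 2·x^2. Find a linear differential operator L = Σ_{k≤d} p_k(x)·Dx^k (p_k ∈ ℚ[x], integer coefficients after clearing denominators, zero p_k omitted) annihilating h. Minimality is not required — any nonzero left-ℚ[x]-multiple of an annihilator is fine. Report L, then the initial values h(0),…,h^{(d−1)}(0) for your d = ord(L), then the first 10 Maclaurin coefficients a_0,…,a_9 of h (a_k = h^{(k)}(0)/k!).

f: a_k = 1, 3/2, -9/8, 27/16, -405/128, 1701/256, -15309/1024, 72171/2048, -2814669/32768, 14073345/65536, …
f∘r: x↦r, Dx↦Dx/r' in L_f ⇒ L₀.
Differentiate: ansatz ord ≤ ord L₀ ⇒ L.
L = -1 + (-1 - 8·x - 18·x^2 - 12·x^3)·Dx  (order 1).
h: a_k = 3, -3, 27/2, -117/2, 2025/8, -8829/8, 77679/16, -344493/16, 12306249/128, -55266705/128, …
ICs: h(0) = 3.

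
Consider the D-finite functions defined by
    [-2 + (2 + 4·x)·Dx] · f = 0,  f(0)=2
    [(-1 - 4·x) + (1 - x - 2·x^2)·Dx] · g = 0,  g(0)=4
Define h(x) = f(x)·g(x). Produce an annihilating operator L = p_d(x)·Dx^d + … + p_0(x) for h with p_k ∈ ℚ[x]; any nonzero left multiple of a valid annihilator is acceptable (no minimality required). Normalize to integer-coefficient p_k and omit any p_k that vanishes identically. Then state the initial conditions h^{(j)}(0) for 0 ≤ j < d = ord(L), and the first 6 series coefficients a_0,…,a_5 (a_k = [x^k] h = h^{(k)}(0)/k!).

L = (2 + 5·x + 6·x^2) + (-1 - x + 4·x^2 + 4·x^3)·Dx  (order 1).
h: a_k = 8, 16, 28, 64, 115, 250, …
ICs: h(0) = 8.

f: a_k = 2, 2, -1, 1, -5/4, 7/4, …
g: a_k = 4, 4, 12, 20, 44, 84, …
L₀ := L_f ⊗_s L_g (sym. prod.), ord ≤ 1.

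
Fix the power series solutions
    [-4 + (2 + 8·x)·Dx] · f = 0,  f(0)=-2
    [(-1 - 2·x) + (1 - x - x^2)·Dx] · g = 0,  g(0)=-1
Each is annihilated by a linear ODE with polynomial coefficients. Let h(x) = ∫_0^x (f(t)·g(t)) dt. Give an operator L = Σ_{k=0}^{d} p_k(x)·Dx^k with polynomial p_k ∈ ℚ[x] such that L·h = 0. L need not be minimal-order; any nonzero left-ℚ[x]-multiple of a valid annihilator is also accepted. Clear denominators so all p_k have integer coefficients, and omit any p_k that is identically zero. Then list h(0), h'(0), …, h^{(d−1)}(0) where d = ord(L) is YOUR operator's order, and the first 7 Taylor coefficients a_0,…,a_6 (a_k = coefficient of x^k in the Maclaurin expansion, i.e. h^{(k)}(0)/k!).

f: a_k = -2, -4, 4, -8, 20, -56, 168, …
g: a_k = -1, -1, -2, -3, -5, -8, -13, …
Product ⇒ symmetric product L₀, ord ≤ 1.
∫: right-multiply L₀ by Dx.
L = (3 + 4·x + 6·x^2)·Dx + (-1 - 3·x + 5·x^2 + 4·x^3)·Dx^2  (order 2).
h: a_k = 0, 2, 3, 4/3, 9/2, 2/5, 38/3, …
ICs: h(0) = 0, h′(0) = 2.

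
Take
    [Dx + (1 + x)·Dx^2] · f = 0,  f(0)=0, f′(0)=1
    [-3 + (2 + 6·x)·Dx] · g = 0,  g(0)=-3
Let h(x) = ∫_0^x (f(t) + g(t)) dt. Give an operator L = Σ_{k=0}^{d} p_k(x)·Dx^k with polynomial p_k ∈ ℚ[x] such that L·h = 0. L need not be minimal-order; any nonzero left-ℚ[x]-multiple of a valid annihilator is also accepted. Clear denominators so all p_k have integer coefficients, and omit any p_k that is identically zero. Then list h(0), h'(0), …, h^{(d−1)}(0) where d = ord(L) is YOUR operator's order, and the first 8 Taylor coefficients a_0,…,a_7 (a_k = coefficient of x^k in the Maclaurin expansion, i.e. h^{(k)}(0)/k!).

f: a_k = 0, 1, -1/2, 1/3, -1/4, 1/5, -1/6, 1/7, …
g: a_k = -3, -9/2, 27/8, -81/16, 1215/128, -5103/256, 45927/1024, -216513/2048, …
Weyl lclm of L_f,L_g ⇒ L₀ (ord ≤ 3).
h=∫h₀ ⇒ L = L₀·Dx.
L = (-15 + 9·x)·Dx^2 + (-19 - 6·x + 45·x^2)·Dx^3 + (-2 - 2·x + 18·x^2 + 18·x^3)·Dx^4  (order 4).
h: a_k = 0, -3, -7/4, 23/24, -227/192, 1183/640, -25259/7680, 137269/21504, …
ICs: h(0) = 0, h′(0) = -3, h′′(0) = -7/2, h′′′(0) = 23/4.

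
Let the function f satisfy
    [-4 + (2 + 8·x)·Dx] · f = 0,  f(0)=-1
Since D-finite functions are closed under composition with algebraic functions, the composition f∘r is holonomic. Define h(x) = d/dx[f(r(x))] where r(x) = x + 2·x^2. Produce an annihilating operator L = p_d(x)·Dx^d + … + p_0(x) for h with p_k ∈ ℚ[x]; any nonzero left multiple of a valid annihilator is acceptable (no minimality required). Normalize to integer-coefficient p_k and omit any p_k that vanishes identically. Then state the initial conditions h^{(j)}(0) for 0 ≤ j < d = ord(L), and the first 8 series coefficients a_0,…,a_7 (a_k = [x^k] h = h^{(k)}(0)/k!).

L = 2 + (-1 - 8·x - 24·x^2 - 32·x^3)·Dx  (order 1).
h: a_k = -2, -4, 12, -24, 20, 72, -392, 976, …
ICs: h(0) = -2.

f: a_k = -1, -2, 2, -4, 10, -28, 84, -264, …
Substitute x→r, Dx→(1/r')Dx; clear ⇒ L₀.
Differentiate: ansatz ord ≤ ord L₀ ⇒ L.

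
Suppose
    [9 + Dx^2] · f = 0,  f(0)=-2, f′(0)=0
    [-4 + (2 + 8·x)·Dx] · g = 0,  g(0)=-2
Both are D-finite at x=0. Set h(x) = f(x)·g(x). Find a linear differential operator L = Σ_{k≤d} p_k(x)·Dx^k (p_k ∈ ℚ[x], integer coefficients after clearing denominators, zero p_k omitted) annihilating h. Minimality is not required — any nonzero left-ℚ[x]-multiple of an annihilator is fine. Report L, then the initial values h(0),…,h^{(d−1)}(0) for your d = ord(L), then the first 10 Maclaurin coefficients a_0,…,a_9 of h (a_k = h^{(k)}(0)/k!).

L = (21 + 72·x + 144·x^2) + (-4 - 16·x)·Dx + (1 + 8·x + 16·x^2)·Dx^2  (order 2).
h: a_k = 4, 8, -26, -20, 19/2, 67, -3741/20, 5979/10, -2291799/1120, 3948617/560, …
ICs: h(0) = 4, h′(0) = 8.

f: a_k = -2, 0, 9, 0, -27/4, 0, 81/40, 0, -729/2240, 0, …
g: a_k = -2, -4, 4, -8, 20, -56, 168, -528, 1716, -5720, …
Product ⇒ symmetric product L₀, ord ≤ 2.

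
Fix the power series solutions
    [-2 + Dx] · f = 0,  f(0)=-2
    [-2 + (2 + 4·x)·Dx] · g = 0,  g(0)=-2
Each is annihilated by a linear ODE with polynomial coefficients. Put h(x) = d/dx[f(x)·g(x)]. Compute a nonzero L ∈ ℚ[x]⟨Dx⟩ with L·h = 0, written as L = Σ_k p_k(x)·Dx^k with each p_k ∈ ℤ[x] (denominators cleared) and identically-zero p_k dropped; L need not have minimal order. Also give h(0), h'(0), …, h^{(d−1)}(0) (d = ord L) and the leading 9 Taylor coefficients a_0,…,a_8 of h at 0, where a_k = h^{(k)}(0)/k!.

L = (7 + 24·x + 16·x^2) + (-3 - 10·x - 8·x^2)·Dx  (order 1).
h: a_k = 12, 28, 34, 22, 107/6, -89/30, 1123/60, -39551/1260, 88853/1440, …
ICs: h(0) = 12.

f: a_k = -2, -4, -4, -8/3, -4/3, -8/15, -8/45, -16/315, -4/315, …
g: a_k = -2, -2, 1, -1, 5/4, -7/4, 21/8, -33/8, 429/64, …
f·g: L₀ = L_f ⊗_s L_g, ord ≤ 1·1.
Differentiate: ansatz ord ≤ ord L₀ ⇒ L.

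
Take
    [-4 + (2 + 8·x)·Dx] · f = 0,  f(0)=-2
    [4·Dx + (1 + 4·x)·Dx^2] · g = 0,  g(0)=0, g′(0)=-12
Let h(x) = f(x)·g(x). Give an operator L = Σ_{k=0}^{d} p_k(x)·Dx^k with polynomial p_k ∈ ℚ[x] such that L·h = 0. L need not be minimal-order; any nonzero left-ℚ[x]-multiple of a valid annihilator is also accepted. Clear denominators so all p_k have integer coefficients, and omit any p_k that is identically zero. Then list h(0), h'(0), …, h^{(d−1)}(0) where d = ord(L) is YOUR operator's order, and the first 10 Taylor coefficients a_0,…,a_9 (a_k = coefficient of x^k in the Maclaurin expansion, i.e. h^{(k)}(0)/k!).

L = 4 + (1 + 8·x + 16·x^2)·Dx^2  (order 2).
h: a_k = 0, 24, 0, -16, 64, -1136/5, 3968/5, -97376/35, 344192/35, -736432/21, …
ICs: h(0) = 0, h′(0) = 24.

f: a_k = -2, -4, 4, -8, 20, -56, 168, -528, 1716, -5720, …
g: a_k = 0, -12, 24, -64, 192, -3072/5, 2048, -49152/7, 24576, -262144/3, …
f·g: L₀ = L_f ⊗_s L_g, ord ≤ 1·2.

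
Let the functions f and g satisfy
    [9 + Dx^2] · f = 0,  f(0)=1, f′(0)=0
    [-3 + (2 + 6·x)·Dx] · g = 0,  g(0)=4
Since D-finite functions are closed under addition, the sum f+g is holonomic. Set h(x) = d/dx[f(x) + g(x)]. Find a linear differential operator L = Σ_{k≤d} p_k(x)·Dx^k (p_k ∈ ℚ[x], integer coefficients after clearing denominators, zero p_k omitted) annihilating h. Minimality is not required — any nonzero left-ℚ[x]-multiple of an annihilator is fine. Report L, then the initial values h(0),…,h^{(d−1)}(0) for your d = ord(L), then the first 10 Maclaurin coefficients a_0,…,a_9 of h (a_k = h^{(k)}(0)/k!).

f: a_k = 1, 0, -9/2, 0, 27/8, 0, -81/80, 0, 729/4480, 0, …
g: a_k = 4, 6, -9/2, 27/4, -405/32, 1701/64, -15309/256, 72171/512, -2814669/8192, 14073345/16384, …
h₀=f+g: left-lcm gives L₀, ord ≤ 3.
h=h₀': d/dx-closure on L₀ ⇒ L.
L = (-513 - 648·x - 972·x^2) + (-126 - 810·x - 1944·x^2 - 1944·x^3)·Dx + (-57 - 72·x - 108·x^2)·Dx^2 + (-14 - 90·x - 216·x^2 - 216·x^3)·Dx^3  (order 3).
h: a_k = 6, -18, 81/4, -297/8, 8505/64, -233523/640, 505197/512, -98466759/35840, 126660105/16384, -25121107449/1146880, …
ICs: h(0) = 6, h′(0) = -18, h′′(0) = 81/2.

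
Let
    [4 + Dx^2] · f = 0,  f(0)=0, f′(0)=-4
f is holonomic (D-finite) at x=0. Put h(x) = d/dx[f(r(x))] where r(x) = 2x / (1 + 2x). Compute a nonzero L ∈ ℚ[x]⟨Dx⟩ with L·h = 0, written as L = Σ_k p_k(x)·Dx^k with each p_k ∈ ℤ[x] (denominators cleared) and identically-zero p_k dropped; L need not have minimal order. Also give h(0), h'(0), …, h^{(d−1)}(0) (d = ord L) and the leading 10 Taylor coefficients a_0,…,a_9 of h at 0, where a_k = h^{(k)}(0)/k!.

L = (40 + 96·x + 96·x^2) + (12 + 72·x + 144·x^2 + 96·x^3)·Dx + (1 + 8·x + 24·x^2 + 32·x^3 + 16·x^4)·Dx^2  (order 2).
h: a_k = -8, 32, -32, -256, 5504/3, -7680, 1131008/45, -3104768/45, 50444288/315, -18735104/63, …
ICs: h(0) = -8, h′(0) = 32.

f: a_k = 0, -4, 0, 8/3, 0, -8/15, 0, 16/315, 0, -8/2835, …
Change of var in L_f (x↦r) gives L₀.
Derive L from L₀ (diff closure).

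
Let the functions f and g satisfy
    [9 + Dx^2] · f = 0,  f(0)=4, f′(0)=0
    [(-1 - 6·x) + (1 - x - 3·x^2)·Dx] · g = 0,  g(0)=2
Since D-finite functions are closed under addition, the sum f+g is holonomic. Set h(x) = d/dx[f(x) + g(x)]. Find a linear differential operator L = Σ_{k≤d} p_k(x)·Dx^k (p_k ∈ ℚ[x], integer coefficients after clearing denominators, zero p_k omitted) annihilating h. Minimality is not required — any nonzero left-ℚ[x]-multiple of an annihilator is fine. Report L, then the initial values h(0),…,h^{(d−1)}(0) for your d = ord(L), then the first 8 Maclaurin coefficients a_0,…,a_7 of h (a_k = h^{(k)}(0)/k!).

f: a_k = 4, 0, -18, 0, 27/2, 0, -81/20, 0, …
g: a_k = 2, 2, 8, 14, 38, 80, 194, 434, …
Sum ⇒ L₀ = lclm(L_f,L_g) in ℚ(x)⟨Dx⟩.
h=h₀': d/dx-closure on L₀ ⇒ L.
L = (1584 + 7614·x + 25326·x^2 + 15390·x^3 + 26730·x^4 + 13122·x^5 + 13122·x^6) + (-153 - 819·x + 918·x^2 + 2133·x^3 + 1620·x^4 + 3645·x^5 + 5103·x^6 + 4374·x^7)·Dx + (176 + 846·x + 2814·x^2 + 1710·x^3 + 2970·x^4 + 1458·x^5 + 1458·x^6)·Dx^2 + (-17 - 91·x + 102·x^2 + 237·x^3 + 180·x^4 + 405·x^5 + 567·x^6 + 486·x^7)·Dx^3  (order 3).
h: a_k = 2, -20, 42, 206, 400, 11397/10, 3038, 1138649/140, …
ICs: h(0) = 2, h′(0) = -20, h′′(0) = 84.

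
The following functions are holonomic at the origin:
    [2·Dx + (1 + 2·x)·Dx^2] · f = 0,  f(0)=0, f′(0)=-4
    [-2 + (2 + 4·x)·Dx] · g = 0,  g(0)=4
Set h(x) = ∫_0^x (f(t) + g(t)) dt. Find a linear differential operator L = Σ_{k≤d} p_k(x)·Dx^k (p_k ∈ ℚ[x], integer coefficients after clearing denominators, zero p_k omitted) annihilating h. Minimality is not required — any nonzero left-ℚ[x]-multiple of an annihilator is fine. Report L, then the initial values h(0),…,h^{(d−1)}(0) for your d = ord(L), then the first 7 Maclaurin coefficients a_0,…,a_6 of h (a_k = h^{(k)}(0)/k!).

L = 2·Dx^2 + (5 + 10·x)·Dx^3 + (1 + 4·x + 4·x^2)·Dx^4  (order 4).
h: a_k = 0, 4, 0, 2/3, -5/6, 11/10, -31/20, …
ICs: h(0) = 0, h′(0) = 4, h′′(0) = 0, h′′′(0) = 4.

f: a_k = 0, -4, 4, -16/3, 8, -64/5, 64/3, …
g: a_k = 4, 4, -2, 2, -5/2, 7/2, -21/4, …
L₀ := lclm(L_f,L_g); ord L₀ ≤ 2+1.
h=∫₀ˣh₀: take L = L₀·Dx.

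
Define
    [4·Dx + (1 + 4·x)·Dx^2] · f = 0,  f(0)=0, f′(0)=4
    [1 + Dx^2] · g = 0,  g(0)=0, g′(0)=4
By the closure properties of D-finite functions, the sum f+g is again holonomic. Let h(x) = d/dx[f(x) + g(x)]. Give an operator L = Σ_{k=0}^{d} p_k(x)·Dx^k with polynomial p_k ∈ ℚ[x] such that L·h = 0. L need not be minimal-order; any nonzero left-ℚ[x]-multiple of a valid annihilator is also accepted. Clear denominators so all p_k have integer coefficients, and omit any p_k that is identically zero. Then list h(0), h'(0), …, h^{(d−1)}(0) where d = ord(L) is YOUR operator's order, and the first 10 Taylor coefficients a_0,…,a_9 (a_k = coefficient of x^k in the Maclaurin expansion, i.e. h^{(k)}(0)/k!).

L = (388 + 32·x + 64·x^2) + (33 + 140·x + 48·x^2 + 64·x^3)·Dx + (388 + 32·x + 64·x^2)·Dx^2 + (33 + 140·x + 48·x^2 + 64·x^3)·Dx^3  (order 3).
h: a_k = 8, -16, 62, -256, 6145/6, -4096, 2949119/180, -65536, 2642411521/10080, -1048576, …
ICs: h(0) = 8, h′(0) = -16, h′′(0) = 124.

f: a_k = 0, 4, -8, 64/3, -64, 1024/5, -2048/3, 16384/7, -8192, 262144/9, …
g: a_k = 0, 4, 0, -2/3, 0, 1/30, 0, -1/1260, 0, 1/90720, …
f+g: L₀ = lclm(L_f,L_g), ord ≤ 2+2.
Derive L from L₀ (diff closure).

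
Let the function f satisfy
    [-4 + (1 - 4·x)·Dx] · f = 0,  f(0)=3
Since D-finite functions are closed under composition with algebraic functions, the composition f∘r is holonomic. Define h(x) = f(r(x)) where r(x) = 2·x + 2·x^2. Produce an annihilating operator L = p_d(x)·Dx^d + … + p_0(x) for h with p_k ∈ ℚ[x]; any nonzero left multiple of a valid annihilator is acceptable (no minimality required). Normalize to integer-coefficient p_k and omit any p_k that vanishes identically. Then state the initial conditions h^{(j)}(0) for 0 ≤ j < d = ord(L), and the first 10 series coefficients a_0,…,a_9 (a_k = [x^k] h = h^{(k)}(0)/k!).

f: a_k = 3, 12, 48, 192, 768, 3072, 12288, 49152, 196608, 786432, …
Change of var in L_f (x↦r) gives L₀.
L = (8 + 16·x) + (-1 + 8·x + 8·x^2)·Dx  (order 1).
h: a_k = 3, 24, 216, 1920, 17088, 152064, 1353216, 12042240, 107163648, 953647104, …
ICs: h(0) = 3.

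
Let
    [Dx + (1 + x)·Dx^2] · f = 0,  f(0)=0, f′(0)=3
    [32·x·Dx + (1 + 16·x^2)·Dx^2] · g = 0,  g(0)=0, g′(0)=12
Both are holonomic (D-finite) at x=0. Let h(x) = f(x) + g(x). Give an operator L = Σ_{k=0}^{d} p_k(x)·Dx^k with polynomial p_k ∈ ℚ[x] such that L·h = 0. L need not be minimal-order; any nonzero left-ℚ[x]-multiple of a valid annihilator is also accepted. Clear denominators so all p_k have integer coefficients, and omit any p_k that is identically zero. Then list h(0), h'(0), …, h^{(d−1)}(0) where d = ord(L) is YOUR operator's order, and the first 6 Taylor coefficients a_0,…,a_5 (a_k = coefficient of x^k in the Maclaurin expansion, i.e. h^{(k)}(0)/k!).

L = (-32 - 96·x + 1536·x^2 + 512·x^3)·Dx + (-34 - 64·x + 1440·x^2 + 3072·x^3 + 1024·x^4)·Dx^2 + (-1 + 31·x + 32·x^2 + 512·x^3 + 768·x^4 + 256·x^5)·Dx^3  (order 3).
h: a_k = 0, 15, -3/2, -63, -3/4, 615, …
ICs: h(0) = 0, h′(0) = 15, h′′(0) = -3.

f: a_k = 0, 3, -3/2, 1, -3/4, 3/5, …
g: a_k = 0, 12, 0, -64, 0, 3072/5, …
Sum ⇒ L₀ = lclm(L_f,L_g) in ℚ(x)⟨Dx⟩.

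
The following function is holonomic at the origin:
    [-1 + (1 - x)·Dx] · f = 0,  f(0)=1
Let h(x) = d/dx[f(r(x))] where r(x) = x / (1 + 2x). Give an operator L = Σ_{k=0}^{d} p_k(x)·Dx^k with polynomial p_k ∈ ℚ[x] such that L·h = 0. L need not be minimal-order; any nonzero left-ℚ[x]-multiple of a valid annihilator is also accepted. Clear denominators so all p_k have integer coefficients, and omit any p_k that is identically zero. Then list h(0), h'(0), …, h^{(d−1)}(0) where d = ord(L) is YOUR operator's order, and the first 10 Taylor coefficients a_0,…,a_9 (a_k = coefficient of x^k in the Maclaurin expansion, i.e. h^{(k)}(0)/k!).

L = -4 + (-2 - 2·x)·Dx  (order 1).
h: a_k = 1, -2, 3, -4, 5, -6, 7, -8, 9, -10, …
ICs: h(0) = 1.

f: a_k = 1, 1, 1, 1, 1, 1, 1, 1, 1, 1, …
Change of var in L_f (x↦r) gives L₀.
h=h₀': d/dx-closure on L₀ ⇒ L.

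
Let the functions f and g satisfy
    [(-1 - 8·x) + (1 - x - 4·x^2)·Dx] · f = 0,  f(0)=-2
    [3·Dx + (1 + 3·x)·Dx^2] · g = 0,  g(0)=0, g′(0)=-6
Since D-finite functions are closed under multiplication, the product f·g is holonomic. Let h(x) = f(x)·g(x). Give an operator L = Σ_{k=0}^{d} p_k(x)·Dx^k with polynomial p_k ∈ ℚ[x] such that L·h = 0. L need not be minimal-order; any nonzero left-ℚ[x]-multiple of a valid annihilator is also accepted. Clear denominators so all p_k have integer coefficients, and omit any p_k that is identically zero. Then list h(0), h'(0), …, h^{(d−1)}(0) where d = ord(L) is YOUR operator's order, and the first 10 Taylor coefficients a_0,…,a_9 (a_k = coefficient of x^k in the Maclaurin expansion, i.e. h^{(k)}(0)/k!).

f: a_k = -2, -2, -10, -18, -58, -130, -362, -882, -2330, -5858, …
g: a_k = 0, -6, 9, -18, 81/2, -486/5, 243, -4374/7, 6561/4, -4374, …
Sym-product of L_f,L_g gives L₀ (≤ ord 2).
L = (11 + 48·x) + (-1 + 25·x + 60·x^2)·Dx + (-1 - 2·x + 7·x^2 + 12·x^3)·Dx^2  (order 2).
h: a_k = 0, 12, -6, 78, -27, 2397/5, -573/5, 21369/7, -48033/70, 1419087/70, …
ICs: h(0) = 0, h′(0) = 12.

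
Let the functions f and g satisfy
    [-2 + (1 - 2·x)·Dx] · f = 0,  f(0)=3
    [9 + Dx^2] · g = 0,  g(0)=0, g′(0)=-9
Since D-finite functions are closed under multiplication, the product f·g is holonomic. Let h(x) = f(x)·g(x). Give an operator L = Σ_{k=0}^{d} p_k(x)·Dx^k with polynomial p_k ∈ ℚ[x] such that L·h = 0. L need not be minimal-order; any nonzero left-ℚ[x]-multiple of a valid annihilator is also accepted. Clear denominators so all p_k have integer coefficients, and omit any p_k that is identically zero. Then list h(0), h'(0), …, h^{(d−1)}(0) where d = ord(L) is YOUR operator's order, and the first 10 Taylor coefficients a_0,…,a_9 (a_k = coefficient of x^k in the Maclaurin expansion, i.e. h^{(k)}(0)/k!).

f: a_k = 3, 6, 12, 24, 48, 96, 192, 384, 768, 1536, …
g: a_k = 0, -9, 0, 27/2, 0, -243/40, 0, 729/560, 0, -729/4480, …
f·g: L₀ = L_f ⊗_s L_g, ord ≤ 1·2.
L = (-9 + 18·x) + 4·Dx + (-1 + 2·x)·Dx^2  (order 2).
h: a_k = 0, -27, -54, -135/2, -135, -11529/40, -11529/20, -643437/560, -643437/280, -20592171/4480, …
ICs: h(0) = 0, h′(0) = -27.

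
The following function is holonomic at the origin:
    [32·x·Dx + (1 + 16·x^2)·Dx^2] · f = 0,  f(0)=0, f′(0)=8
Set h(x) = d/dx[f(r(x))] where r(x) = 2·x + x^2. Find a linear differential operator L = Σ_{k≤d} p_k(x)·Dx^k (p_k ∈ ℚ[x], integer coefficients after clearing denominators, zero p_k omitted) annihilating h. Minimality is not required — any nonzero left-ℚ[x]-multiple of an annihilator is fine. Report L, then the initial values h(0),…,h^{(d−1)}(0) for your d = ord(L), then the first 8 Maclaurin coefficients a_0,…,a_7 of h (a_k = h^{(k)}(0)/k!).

f: a_k = 0, 8, 0, -128/3, 0, 2048/5, 0, -32768/7, …
h₀=f(r): pull back L_f along r ⇒ L₀.
h=h₀': d/dx-closure on L₀ ⇒ L.
L = (-1 + 128·x + 256·x^2 + 192·x^3 + 48·x^4) + (1 + x + 64·x^2 + 128·x^3 + 80·x^4 + 16·x^5)·Dx  (order 1).
h: a_k = 16, 16, -1024, -2048, 64256, 196352, -3964928, -16646144, …
ICs: h(0) = 16.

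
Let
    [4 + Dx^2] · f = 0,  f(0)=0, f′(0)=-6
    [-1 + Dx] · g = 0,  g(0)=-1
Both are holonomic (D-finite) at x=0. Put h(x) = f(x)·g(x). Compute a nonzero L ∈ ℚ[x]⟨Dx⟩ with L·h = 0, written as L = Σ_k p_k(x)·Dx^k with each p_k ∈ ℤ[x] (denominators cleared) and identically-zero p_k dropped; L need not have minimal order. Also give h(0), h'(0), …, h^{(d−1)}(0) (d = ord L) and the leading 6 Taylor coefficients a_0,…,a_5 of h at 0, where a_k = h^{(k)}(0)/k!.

f: a_k = 0, -6, 0, 4, 0, -4/5, …
g: a_k = -1, -1, -1/2, -1/6, -1/24, -1/120, …
L₀ := L_f ⊗_s L_g (sym. prod.), ord ≤ 2.
L = 5 - 2·Dx + Dx^2  (order 2).
h: a_k = 0, 6, 6, -1, -3, -19/20, …
ICs: h(0) = 0, h′(0) = 6.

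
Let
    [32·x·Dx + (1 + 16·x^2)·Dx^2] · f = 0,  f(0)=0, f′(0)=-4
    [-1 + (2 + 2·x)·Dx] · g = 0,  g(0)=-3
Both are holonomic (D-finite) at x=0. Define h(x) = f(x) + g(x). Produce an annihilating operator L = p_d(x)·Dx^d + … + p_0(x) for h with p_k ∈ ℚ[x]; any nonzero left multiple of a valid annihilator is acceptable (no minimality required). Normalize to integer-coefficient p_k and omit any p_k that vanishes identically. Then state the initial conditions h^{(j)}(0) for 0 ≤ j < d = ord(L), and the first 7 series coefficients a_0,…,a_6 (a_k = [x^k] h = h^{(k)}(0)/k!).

L = (-64 - 160·x + 3072·x^2 + 1536·x^3)·Dx + (-131 - 256·x + 5920·x^2 + 12288·x^3 + 5376·x^4)·Dx^2 + (-2 + 126·x + 192·x^2 + 2112·x^3 + 3584·x^4 + 1536·x^5)·Dx^3  (order 3).
h: a_k = -3, -11/2, 3/8, 1015/48, 15/128, -262249/1280, 63/1024, …
ICs: h(0) = -3, h′(0) = -11/2, h′′(0) = 3/4.

f: a_k = 0, -4, 0, 64/3, 0, -1024/5, 0, …
g: a_k = -3, -3/2, 3/8, -3/16, 15/128, -21/256, 63/1024, …
h₀=f+g: left-lcm gives L₀, ord ≤ 3.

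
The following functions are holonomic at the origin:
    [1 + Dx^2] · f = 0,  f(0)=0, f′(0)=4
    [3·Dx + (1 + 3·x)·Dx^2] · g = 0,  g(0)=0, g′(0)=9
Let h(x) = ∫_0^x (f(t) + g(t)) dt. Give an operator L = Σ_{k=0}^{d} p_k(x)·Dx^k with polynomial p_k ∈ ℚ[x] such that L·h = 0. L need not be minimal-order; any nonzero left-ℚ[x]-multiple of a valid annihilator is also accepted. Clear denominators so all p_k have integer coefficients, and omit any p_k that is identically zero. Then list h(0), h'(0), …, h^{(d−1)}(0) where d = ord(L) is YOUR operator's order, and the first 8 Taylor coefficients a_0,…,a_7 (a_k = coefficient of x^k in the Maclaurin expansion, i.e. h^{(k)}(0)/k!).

f: a_k = 0, 4, 0, -2/3, 0, 1/30, 0, -1/1260, …
g: a_k = 0, 9, -27/2, 27, -243/4, 729/5, -729/2, 6561/7, …
f+g: L₀ = lclm(L_f,L_g), ord ≤ 2+2.
h=∫h₀ ⇒ L = L₀·Dx.
L = (165 + 18·x + 27·x^2)·Dx^2 + (19 + 63·x + 27·x^2 + 27·x^3)·Dx^3 + (165 + 18·x + 27·x^2)·Dx^4 + (19 + 63·x + 27·x^2 + 27·x^3)·Dx^5  (order 5).
h: a_k = 0, 0, 13/2, -9/2, 79/12, -243/20, 875/36, -729/14, …
ICs: h(0) = 0, h′(0) = 0, h′′(0) = 13, h′′′(0) = -27, h′′′′(0) = 158.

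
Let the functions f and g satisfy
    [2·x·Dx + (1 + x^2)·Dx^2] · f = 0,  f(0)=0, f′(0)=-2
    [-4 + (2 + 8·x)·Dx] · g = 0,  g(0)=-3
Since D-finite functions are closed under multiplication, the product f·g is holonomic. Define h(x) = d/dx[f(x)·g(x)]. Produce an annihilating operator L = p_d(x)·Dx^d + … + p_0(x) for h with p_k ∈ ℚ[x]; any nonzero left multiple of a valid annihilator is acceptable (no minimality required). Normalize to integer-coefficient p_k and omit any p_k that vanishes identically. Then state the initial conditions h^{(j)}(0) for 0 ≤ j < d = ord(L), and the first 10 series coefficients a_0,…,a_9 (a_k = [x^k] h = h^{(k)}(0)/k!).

L = (-10 + 40·x + 98·x^2 - 24·x^3 - 12·x^4) + (13 + 66·x + 117·x^2 + 226·x^3 - 84·x^4 - 48·x^5)·Dx + (3 + 23·x + 42·x^2 - x^3 + 23·x^4 - 24·x^5 - 16·x^6)·Dx^2  (order 2).
h: a_k = 6, 24, -42, 80, -274, 4872/5, -17054/5, 428704/35, -314346/7, 3499336/21, …
ICs: h(0) = 6, h′(0) = 24.

f: a_k = 0, -2, 0, 2/3, 0, -2/5, 0, 2/7, 0, -2/9, …
g: a_k = -3, -6, 6, -12, 30, -84, 252, -792, 2574, -8580, …
Product ⇒ symmetric product L₀, ord ≤ 2.
Differentiate: ansatz ord ≤ ord L₀ ⇒ L.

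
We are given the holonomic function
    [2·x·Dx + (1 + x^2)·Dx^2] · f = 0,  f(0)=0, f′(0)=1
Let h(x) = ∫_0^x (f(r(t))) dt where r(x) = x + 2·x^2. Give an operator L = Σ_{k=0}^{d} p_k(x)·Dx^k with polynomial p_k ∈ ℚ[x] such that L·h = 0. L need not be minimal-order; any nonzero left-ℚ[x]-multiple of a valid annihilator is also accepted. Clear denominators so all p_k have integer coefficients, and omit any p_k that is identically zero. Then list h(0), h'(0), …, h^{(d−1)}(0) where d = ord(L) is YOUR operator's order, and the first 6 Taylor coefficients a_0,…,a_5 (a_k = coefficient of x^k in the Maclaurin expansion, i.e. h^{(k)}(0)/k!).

f: a_k = 0, 1, 0, -1/3, 0, 1/5, …
L₀ from L_f via x↦r, Dx↦r'^{-1}Dx.
Integrate: L := L₀·Dx.
L = (-4 + 2·x + 16·x^2 + 48·x^3 + 48·x^4)·Dx^2 + (1 + 4·x + x^2 + 8·x^3 + 20·x^4 + 16·x^5)·Dx^3  (order 3).
h: a_k = 0, 0, 1/2, 2/3, -1/12, -2/5, …
ICs: h(0) = 0, h′(0) = 0, h′′(0) = 1.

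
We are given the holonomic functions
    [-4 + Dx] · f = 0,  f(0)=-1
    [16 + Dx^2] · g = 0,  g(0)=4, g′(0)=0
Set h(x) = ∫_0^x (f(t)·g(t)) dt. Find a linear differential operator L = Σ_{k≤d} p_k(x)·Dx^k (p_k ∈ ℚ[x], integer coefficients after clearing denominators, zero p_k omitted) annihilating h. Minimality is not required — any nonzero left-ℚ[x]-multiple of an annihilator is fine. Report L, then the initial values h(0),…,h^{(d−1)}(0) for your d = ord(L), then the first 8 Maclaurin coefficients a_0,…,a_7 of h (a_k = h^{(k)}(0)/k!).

f: a_k = -1, -4, -8, -32/3, -32/3, -128/15, -256/45, -1024/315, …
g: a_k = 4, 0, -32, 0, 128/3, 0, -1024/45, 0, …
f·g: L₀ = L_f ⊗_s L_g, ord ≤ 1·2.
Integrate: L := L₀·Dx.
L = 32·Dx - 8·Dx^2 + Dx^3  (order 3).
h: a_k = 0, -4, -8, 0, 64/3, 512/15, 1024/45, 0, …
ICs: h(0) = 0, h′(0) = -4, h′′(0) = -16.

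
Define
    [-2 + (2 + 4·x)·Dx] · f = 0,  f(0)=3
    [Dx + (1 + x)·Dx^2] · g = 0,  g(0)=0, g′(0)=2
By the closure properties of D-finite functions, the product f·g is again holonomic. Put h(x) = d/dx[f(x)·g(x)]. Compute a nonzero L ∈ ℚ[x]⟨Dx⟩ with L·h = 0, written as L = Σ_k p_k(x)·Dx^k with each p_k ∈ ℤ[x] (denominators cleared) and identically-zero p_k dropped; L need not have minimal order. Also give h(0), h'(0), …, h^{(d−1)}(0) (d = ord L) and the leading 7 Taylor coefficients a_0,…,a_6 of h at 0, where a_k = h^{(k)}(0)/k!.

f: a_k = 3, 3, -3/2, 3/2, -15/8, 21/8, -63/16, …
g: a_k = 0, 2, -1, 2/3, -1/2, 2/5, -1/3, …
L₀ := L_f ⊗_s L_g (sym. prod.), ord ≤ 2.
h₀' ⇒ L via d/dx closure of L₀.
L = (1 + 4·x + x^2) + (7 + 27·x + 30·x^2 + 8·x^3)·Dx + (2 + 11·x + 21·x^2 + 16·x^3 + 4·x^4)·Dx^2  (order 2).
h: a_k = 6, 6, -12, 20, -131/4, 1089/20, -927/10, …
ICs: h(0) = 6, h′(0) = 6.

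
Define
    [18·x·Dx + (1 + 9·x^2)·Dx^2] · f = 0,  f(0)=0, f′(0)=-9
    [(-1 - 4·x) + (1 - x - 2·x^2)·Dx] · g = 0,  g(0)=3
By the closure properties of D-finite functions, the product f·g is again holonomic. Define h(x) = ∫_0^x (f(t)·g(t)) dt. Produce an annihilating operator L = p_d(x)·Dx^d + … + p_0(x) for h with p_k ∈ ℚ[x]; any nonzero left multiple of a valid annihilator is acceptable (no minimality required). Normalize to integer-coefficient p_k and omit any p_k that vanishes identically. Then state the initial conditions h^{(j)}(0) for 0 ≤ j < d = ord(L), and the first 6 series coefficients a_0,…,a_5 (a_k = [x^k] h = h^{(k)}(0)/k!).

L = (4 + 18·x + 108·x^2)·Dx + (2 - 10·x + 36·x^2 + 108·x^3)·Dx^2 + (-1 + x - 7·x^2 + 9·x^3 + 18·x^4)·Dx^3  (order 3).
h: a_k = 0, 0, -27/2, -9, 0, -54/5, …
ICs: h(0) = 0, h′(0) = 0, h′′(0) = -27.

f: a_k = 0, -9, 0, 27, 0, -729/5, …
g: a_k = 3, 3, 9, 15, 33, 63, …
Product ⇒ symmetric product L₀, ord ≤ 2.
Integrate: L := L₀·Dx.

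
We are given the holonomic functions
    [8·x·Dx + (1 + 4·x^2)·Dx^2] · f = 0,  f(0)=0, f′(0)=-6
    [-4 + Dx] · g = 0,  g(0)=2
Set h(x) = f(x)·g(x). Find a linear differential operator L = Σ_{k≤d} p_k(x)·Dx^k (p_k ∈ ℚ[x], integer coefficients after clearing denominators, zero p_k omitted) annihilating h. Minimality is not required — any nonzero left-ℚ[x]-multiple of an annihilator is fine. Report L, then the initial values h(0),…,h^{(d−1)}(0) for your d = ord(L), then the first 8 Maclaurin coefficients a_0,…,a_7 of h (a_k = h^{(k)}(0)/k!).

f: a_k = 0, -6, 0, 8, 0, -96/5, 0, 384/7, …
g: a_k = 2, 8, 16, 64/3, 64/3, 256/15, 512/45, 2048/315, …
Sym-product of L_f,L_g gives L₀ (≤ ord 2).
L = (16 - 32·x + 64·x^2) + (-8 + 8·x - 32·x^2)·Dx + (1 + 4·x^2)·Dx^2  (order 2).
h: a_k = 0, -12, -48, -80, -64, -192/5, -256/3, -3328/35, …
ICs: h(0) = 0, h′(0) = -12.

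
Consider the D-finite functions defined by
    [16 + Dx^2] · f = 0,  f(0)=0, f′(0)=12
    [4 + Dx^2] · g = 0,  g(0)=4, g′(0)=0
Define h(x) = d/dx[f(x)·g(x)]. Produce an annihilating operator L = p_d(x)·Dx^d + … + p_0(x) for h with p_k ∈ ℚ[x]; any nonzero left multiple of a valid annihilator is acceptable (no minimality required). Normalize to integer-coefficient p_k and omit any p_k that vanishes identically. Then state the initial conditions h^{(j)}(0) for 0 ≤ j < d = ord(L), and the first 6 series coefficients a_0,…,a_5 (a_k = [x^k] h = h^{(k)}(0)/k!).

L = 144 + 40·Dx^2 + Dx^4  (order 4).
h: a_k = 48, 0, -672, 0, 1952, 0, …
ICs: h(0) = 48, h′(0) = 0, h′′(0) = -1344, h′′′(0) = 0.

f: a_k = 0, 12, 0, -32, 0, 128/5, …
g: a_k = 4, 0, -8, 0, 8/3, 0, …
h₀=f·g: eliminate ⇒ L₀, order ≤ 2·2.
h=h₀': d/dx-closure on L₀ ⇒ L.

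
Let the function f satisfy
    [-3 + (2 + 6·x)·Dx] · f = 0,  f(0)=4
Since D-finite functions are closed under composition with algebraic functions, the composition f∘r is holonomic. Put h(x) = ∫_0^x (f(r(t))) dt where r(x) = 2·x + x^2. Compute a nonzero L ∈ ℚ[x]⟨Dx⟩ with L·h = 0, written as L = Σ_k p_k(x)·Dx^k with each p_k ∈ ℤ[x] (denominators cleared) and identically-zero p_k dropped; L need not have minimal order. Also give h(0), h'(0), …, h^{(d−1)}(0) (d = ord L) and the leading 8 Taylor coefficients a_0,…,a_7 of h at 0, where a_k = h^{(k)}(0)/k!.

L = (-3 - 3·x)·Dx + (1 + 6·x + 3·x^2)·Dx^2  (order 2).
h: a_k = 0, 4, 6, -4, 9, -126/5, 81, -1998/7, …
ICs: h(0) = 0, h′(0) = 4.

f: a_k = 4, 6, -9/2, 27/4, -405/32, 1701/64, -15309/256, 72171/512, …
f∘r: x↦r, Dx↦Dx/r' in L_f ⇒ L₀.
∫: right-multiply L₀ by Dx.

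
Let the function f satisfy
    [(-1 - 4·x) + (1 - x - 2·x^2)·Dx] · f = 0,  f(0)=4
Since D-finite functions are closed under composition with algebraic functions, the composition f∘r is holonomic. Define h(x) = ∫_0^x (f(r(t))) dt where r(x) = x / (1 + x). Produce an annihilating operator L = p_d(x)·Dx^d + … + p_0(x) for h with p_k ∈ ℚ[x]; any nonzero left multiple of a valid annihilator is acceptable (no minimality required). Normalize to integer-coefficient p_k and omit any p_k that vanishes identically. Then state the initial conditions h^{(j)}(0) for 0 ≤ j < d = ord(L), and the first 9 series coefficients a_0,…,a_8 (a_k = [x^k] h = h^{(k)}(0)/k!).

f: a_k = 4, 4, 12, 20, 44, 84, 172, 340, 684, …
Substitute x→r, Dx→(1/r')Dx; clear ⇒ L₀.
∫: right-multiply L₀ by Dx.
L = (1 + 5·x)·Dx + (-1 - 2·x + x^2 + 2·x^3)·Dx^2  (order 2).
h: a_k = 0, 4, 2, 8/3, 0, 16/5, -8/3, 48/7, -10, …
ICs: h(0) = 0, h′(0) = 4.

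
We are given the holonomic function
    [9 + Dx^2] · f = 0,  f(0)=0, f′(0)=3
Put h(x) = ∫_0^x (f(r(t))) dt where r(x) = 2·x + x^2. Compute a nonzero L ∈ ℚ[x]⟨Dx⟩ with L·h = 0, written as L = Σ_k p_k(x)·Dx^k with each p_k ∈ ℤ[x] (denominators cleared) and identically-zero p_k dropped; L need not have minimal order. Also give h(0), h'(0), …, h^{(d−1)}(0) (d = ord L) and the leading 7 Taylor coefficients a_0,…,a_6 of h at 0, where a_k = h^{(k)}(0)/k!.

L = (36 + 108·x + 108·x^2 + 36·x^3)·Dx - Dx^2 + (1 + x)·Dx^3  (order 3).
h: a_k = 0, 0, 3, 1, -9, -54/5, 63/10, …
ICs: h(0) = 0, h′(0) = 0, h′′(0) = 6.

f: a_k = 0, 3, 0, -9/2, 0, 81/40, 0, …
h₀=f(r): pull back L_f along r ⇒ L₀.
∫: right-multiply L₀ by Dx.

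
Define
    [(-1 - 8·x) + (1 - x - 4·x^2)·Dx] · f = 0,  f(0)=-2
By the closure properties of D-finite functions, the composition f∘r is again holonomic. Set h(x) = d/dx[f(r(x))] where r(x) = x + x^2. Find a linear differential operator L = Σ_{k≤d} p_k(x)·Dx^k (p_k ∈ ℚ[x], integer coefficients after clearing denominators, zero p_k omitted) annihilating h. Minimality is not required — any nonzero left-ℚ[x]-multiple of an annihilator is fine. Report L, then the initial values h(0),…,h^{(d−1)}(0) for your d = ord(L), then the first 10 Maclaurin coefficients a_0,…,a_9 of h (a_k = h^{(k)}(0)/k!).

L = (12 + 78·x + 246·x^2 + 656·x^3 + 1128·x^4 + 960·x^5 + 320·x^6) + (-1 - 9·x - 9·x^2 + 66·x^3 + 220·x^4 + 312·x^5 + 224·x^6 + 64·x^7)·Dx  (order 1).
h: a_k = -2, -24, -114, -488, -2080, -8268, -32102, -122336, -458190, -1695700, …
ICs: h(0) = -2.

f: a_k = -2, -2, -10, -18, -58, -130, -362, -882, -2330, -5858, …
Change of var in L_f (x↦r) gives L₀.
h₀' ⇒ L via d/dx closure of L₀.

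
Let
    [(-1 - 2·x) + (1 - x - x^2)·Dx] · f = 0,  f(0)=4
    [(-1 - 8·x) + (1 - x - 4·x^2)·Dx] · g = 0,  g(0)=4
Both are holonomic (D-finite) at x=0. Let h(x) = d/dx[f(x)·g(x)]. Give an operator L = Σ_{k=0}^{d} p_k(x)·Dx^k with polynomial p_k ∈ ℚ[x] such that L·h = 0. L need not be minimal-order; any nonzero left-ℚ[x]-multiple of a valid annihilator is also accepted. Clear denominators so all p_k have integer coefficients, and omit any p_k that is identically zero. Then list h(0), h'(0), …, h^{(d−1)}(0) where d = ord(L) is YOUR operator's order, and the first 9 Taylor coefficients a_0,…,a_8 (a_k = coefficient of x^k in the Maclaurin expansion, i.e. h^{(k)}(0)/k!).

L = (16 + 18·x - 12·x^2 - 352·x^3 + 12·x^4 + 600·x^5 + 320·x^6) + (-2 - 4·x + 39·x^2 + 8·x^3 - 140·x^4 - 21·x^5 + 140·x^6 + 64·x^7)·Dx  (order 1).
h: a_k = 32, 256, 912, 3584, 11200, 36192, 107296, 320000, 919728, …
ICs: h(0) = 32.

f: a_k = 4, 4, 8, 12, 20, 32, 52, 84, 136, …
g: a_k = 4, 4, 20, 36, 116, 260, 724, 1764, 4660, …
L₀ := L_f ⊗_s L_g (sym. prod.), ord ≤ 1.
h₀' ⇒ L via d/dx closure of L₀.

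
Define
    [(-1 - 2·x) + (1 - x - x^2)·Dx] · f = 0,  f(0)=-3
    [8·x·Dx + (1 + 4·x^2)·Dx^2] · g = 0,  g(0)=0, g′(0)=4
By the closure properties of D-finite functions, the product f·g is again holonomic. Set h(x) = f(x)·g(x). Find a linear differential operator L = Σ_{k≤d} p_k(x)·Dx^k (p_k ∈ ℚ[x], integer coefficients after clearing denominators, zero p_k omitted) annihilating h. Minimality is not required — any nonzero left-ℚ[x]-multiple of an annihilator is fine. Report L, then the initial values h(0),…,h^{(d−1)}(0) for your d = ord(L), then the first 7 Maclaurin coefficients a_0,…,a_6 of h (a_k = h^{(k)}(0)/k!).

f: a_k = -3, -3, -6, -9, -15, -24, -39, …
g: a_k = 0, 4, 0, -16/3, 0, 64/5, 0, …
L₀ := L_f ⊗_s L_g (sym. prod.), ord ≤ 2.
L = (2 + 8·x + 24·x^2) + (2 - 4·x + 16·x^2 + 24·x^3)·Dx + (-1 + x - 3·x^2 + 4·x^3 + 4·x^4)·Dx^2  (order 2).
h: a_k = 0, -12, -12, -8, -20, -332/5, -432/5, …
ICs: h(0) = 0, h′(0) = -12.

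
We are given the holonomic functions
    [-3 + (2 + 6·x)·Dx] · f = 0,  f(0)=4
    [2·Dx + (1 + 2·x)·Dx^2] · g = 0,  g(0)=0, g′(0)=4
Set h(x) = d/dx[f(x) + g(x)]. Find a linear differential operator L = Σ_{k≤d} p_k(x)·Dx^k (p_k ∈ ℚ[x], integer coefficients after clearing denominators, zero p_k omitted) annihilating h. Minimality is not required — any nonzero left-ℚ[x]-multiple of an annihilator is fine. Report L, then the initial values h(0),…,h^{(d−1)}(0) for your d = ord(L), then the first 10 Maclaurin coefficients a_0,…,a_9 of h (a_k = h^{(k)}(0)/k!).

L = (-6 + 36·x) + (5 + 84·x + 180·x^2)·Dx + (2 + 22·x + 72·x^2 + 72·x^3)·Dx^2  (order 2).
h: a_k = 10, -17, 145/4, -661/8, 12601/64, -62311/128, 636269/512, -3338957/1024, 143437321/16384, -784849459/32768, …
ICs: h(0) = 10, h′(0) = -17.

f: a_k = 4, 6, -9/2, 27/4, -405/32, 1701/64, -15309/256, 72171/512, -2814669/8192, 14073345/16384, …
g: a_k = 0, 4, -4, 16/3, -8, 64/5, -64/3, 256/7, -64, 1024/9, …
h₀=f+g: left-lcm gives L₀, ord ≤ 3.
Differentiate: ansatz ord ≤ ord L₀ ⇒ L.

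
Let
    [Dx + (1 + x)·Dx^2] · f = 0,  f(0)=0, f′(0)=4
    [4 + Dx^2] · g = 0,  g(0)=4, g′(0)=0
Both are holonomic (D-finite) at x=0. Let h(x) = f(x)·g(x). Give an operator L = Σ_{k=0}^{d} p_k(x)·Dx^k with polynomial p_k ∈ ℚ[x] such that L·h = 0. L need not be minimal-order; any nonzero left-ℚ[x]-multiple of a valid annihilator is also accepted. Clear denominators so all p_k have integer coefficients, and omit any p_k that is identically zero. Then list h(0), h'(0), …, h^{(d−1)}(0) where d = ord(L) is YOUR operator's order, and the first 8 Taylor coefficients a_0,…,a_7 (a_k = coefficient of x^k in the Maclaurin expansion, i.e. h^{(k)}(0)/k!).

f: a_k = 0, 4, -2, 4/3, -1, 4/5, -2/3, 4/7, …
g: a_k = 4, 0, -8, 0, 8/3, 0, -16/45, 0, …
L₀ := L_f ⊗_s L_g (sym. prod.), ord ≤ 4.
L = (168 + 864·x + 1456·x^2 + 1024·x^3 + 256·x^4) + (112 + 368·x + 384·x^2 + 128·x^3)·Dx + (102 + 464·x + 744·x^2 + 512·x^3 + 128·x^4)·Dx^2 + (28 + 92·x + 96·x^2 + 32·x^3)·Dx^3 + (15 + 62·x + 95·x^2 + 64·x^3 + 16·x^4)·Dx^4  (order 4).
h: a_k = 0, 16, -8, -80/3, 12, 16/5, 0, -208/105, …
ICs: h(0) = 0, h′(0) = 16, h′′(0) = -16, h′′′(0) = -160.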